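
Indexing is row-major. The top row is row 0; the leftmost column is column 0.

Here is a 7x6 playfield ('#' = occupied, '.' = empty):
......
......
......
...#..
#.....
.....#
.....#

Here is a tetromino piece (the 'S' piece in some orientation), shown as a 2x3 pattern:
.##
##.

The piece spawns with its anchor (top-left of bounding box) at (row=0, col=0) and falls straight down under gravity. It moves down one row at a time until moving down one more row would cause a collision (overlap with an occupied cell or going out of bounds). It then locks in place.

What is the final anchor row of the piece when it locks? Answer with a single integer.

Spawn at (row=0, col=0). Try each row:
  row 0: fits
  row 1: fits
  row 2: fits
  row 3: blocked -> lock at row 2

Answer: 2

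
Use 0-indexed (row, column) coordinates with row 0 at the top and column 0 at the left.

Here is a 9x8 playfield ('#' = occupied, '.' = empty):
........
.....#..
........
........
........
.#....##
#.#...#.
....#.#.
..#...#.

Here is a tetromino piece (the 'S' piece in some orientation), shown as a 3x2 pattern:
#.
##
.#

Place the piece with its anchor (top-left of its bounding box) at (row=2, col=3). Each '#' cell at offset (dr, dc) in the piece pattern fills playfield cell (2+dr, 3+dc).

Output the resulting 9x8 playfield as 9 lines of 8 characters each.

Fill (2+0,3+0) = (2,3)
Fill (2+1,3+0) = (3,3)
Fill (2+1,3+1) = (3,4)
Fill (2+2,3+1) = (4,4)

Answer: ........
.....#..
...#....
...##...
....#...
.#....##
#.#...#.
....#.#.
..#...#.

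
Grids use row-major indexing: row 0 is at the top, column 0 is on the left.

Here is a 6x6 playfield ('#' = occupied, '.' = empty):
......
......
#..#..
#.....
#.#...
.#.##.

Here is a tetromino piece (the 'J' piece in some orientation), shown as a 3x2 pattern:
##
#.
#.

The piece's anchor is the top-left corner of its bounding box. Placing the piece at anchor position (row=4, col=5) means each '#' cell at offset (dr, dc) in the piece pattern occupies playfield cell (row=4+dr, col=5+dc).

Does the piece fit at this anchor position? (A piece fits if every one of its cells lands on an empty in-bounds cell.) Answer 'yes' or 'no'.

Answer: no

Derivation:
Check each piece cell at anchor (4, 5):
  offset (0,0) -> (4,5): empty -> OK
  offset (0,1) -> (4,6): out of bounds -> FAIL
  offset (1,0) -> (5,5): empty -> OK
  offset (2,0) -> (6,5): out of bounds -> FAIL
All cells valid: no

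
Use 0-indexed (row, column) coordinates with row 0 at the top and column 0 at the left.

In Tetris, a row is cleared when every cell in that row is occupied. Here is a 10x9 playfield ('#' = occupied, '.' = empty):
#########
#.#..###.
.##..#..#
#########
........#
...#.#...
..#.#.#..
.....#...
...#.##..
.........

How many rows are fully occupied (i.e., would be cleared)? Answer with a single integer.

Answer: 2

Derivation:
Check each row:
  row 0: 0 empty cells -> FULL (clear)
  row 1: 4 empty cells -> not full
  row 2: 5 empty cells -> not full
  row 3: 0 empty cells -> FULL (clear)
  row 4: 8 empty cells -> not full
  row 5: 7 empty cells -> not full
  row 6: 6 empty cells -> not full
  row 7: 8 empty cells -> not full
  row 8: 6 empty cells -> not full
  row 9: 9 empty cells -> not full
Total rows cleared: 2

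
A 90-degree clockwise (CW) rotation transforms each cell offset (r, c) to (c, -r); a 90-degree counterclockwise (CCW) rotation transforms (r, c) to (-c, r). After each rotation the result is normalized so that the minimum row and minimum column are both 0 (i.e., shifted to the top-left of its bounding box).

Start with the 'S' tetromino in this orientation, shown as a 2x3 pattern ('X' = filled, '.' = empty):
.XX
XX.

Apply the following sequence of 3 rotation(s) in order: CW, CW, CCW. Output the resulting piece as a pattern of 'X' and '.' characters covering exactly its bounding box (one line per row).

Answer: X.
XX
.X

Derivation:
Start:
.XX
XX.
After rotation 1 (CW):
X.
XX
.X
After rotation 2 (CW):
.XX
XX.
After rotation 3 (CCW):
X.
XX
.X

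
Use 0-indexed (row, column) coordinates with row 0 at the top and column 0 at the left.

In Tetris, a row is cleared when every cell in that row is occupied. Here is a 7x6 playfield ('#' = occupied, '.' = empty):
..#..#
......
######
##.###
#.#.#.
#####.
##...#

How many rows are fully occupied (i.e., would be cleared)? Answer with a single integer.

Answer: 1

Derivation:
Check each row:
  row 0: 4 empty cells -> not full
  row 1: 6 empty cells -> not full
  row 2: 0 empty cells -> FULL (clear)
  row 3: 1 empty cell -> not full
  row 4: 3 empty cells -> not full
  row 5: 1 empty cell -> not full
  row 6: 3 empty cells -> not full
Total rows cleared: 1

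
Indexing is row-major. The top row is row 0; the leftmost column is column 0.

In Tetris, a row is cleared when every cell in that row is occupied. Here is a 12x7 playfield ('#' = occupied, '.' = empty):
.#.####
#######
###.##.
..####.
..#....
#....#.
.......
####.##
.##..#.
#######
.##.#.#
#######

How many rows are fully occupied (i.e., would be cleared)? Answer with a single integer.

Check each row:
  row 0: 2 empty cells -> not full
  row 1: 0 empty cells -> FULL (clear)
  row 2: 2 empty cells -> not full
  row 3: 3 empty cells -> not full
  row 4: 6 empty cells -> not full
  row 5: 5 empty cells -> not full
  row 6: 7 empty cells -> not full
  row 7: 1 empty cell -> not full
  row 8: 4 empty cells -> not full
  row 9: 0 empty cells -> FULL (clear)
  row 10: 3 empty cells -> not full
  row 11: 0 empty cells -> FULL (clear)
Total rows cleared: 3

Answer: 3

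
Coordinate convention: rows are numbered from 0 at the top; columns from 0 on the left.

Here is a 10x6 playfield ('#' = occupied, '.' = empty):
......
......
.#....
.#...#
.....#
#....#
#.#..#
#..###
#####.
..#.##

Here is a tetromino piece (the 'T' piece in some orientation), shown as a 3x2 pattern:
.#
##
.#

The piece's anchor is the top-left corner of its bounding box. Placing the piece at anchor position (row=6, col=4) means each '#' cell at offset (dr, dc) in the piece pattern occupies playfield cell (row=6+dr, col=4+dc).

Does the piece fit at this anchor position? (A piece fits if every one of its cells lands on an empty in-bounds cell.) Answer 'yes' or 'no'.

Answer: no

Derivation:
Check each piece cell at anchor (6, 4):
  offset (0,1) -> (6,5): occupied ('#') -> FAIL
  offset (1,0) -> (7,4): occupied ('#') -> FAIL
  offset (1,1) -> (7,5): occupied ('#') -> FAIL
  offset (2,1) -> (8,5): empty -> OK
All cells valid: no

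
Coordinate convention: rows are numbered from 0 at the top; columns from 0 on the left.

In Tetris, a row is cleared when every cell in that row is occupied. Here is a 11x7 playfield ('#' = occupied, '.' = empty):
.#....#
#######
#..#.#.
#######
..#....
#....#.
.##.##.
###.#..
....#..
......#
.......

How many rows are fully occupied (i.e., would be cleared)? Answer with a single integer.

Answer: 2

Derivation:
Check each row:
  row 0: 5 empty cells -> not full
  row 1: 0 empty cells -> FULL (clear)
  row 2: 4 empty cells -> not full
  row 3: 0 empty cells -> FULL (clear)
  row 4: 6 empty cells -> not full
  row 5: 5 empty cells -> not full
  row 6: 3 empty cells -> not full
  row 7: 3 empty cells -> not full
  row 8: 6 empty cells -> not full
  row 9: 6 empty cells -> not full
  row 10: 7 empty cells -> not full
Total rows cleared: 2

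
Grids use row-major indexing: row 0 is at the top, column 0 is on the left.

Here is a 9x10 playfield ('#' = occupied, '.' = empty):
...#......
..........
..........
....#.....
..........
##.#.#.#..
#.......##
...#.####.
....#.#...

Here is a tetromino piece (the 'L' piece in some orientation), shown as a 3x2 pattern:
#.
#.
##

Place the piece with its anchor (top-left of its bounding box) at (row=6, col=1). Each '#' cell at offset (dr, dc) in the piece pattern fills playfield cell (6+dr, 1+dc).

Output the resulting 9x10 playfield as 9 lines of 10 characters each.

Answer: ...#......
..........
..........
....#.....
..........
##.#.#.#..
##......##
.#.#.####.
.##.#.#...

Derivation:
Fill (6+0,1+0) = (6,1)
Fill (6+1,1+0) = (7,1)
Fill (6+2,1+0) = (8,1)
Fill (6+2,1+1) = (8,2)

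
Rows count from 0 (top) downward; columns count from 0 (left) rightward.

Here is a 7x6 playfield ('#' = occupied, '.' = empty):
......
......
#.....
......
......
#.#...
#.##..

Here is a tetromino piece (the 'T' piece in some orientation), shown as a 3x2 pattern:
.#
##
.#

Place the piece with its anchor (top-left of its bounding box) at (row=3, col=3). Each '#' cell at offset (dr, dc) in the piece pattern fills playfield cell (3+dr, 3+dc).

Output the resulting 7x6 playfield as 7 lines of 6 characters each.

Fill (3+0,3+1) = (3,4)
Fill (3+1,3+0) = (4,3)
Fill (3+1,3+1) = (4,4)
Fill (3+2,3+1) = (5,4)

Answer: ......
......
#.....
....#.
...##.
#.#.#.
#.##..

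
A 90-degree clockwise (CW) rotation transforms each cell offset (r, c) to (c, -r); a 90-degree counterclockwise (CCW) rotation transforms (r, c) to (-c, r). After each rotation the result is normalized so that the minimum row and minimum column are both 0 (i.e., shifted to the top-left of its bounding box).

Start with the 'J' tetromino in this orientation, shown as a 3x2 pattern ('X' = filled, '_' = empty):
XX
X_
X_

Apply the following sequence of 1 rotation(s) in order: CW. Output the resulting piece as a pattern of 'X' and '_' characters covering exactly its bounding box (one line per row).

Start:
XX
X_
X_
After rotation 1 (CW):
XXX
__X

Answer: XXX
__X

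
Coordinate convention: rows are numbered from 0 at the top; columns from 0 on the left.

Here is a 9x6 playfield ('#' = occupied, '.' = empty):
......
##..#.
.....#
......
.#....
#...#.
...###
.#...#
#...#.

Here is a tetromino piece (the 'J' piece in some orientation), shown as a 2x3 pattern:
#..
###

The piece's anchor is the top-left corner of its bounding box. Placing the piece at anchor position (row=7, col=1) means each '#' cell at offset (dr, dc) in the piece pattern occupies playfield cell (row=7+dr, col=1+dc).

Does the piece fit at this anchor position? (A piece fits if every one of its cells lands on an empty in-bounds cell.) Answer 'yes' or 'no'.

Check each piece cell at anchor (7, 1):
  offset (0,0) -> (7,1): occupied ('#') -> FAIL
  offset (1,0) -> (8,1): empty -> OK
  offset (1,1) -> (8,2): empty -> OK
  offset (1,2) -> (8,3): empty -> OK
All cells valid: no

Answer: no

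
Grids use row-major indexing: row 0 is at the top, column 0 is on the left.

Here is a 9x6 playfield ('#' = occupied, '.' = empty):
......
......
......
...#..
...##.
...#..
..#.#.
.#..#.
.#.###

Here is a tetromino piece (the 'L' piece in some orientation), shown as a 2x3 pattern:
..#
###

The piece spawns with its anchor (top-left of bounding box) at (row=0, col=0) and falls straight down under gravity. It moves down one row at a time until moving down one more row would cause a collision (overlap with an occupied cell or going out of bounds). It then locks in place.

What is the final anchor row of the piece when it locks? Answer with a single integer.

Spawn at (row=0, col=0). Try each row:
  row 0: fits
  row 1: fits
  row 2: fits
  row 3: fits
  row 4: fits
  row 5: blocked -> lock at row 4

Answer: 4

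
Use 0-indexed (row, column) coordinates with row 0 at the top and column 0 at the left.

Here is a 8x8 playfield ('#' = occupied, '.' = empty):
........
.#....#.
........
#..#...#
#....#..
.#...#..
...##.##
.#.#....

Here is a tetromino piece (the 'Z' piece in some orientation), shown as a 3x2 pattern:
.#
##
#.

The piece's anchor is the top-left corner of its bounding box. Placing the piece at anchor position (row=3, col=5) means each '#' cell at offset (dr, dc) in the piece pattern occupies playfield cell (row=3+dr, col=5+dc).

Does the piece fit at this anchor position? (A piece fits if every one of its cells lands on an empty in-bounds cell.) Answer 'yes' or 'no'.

Check each piece cell at anchor (3, 5):
  offset (0,1) -> (3,6): empty -> OK
  offset (1,0) -> (4,5): occupied ('#') -> FAIL
  offset (1,1) -> (4,6): empty -> OK
  offset (2,0) -> (5,5): occupied ('#') -> FAIL
All cells valid: no

Answer: no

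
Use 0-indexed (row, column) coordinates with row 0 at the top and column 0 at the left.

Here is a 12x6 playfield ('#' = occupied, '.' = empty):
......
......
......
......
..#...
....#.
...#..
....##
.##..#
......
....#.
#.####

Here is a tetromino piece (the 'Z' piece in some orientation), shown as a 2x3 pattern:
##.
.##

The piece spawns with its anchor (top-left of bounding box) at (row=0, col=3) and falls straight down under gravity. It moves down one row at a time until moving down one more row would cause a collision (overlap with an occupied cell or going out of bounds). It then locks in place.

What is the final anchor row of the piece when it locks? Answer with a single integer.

Answer: 3

Derivation:
Spawn at (row=0, col=3). Try each row:
  row 0: fits
  row 1: fits
  row 2: fits
  row 3: fits
  row 4: blocked -> lock at row 3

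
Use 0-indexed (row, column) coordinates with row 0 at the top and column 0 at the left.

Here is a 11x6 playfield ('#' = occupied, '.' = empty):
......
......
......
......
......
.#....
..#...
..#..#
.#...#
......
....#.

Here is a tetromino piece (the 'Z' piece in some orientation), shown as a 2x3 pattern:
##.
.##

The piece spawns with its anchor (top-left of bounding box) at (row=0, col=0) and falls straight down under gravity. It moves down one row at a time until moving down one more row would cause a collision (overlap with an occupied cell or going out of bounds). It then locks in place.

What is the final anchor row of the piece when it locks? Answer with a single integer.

Spawn at (row=0, col=0). Try each row:
  row 0: fits
  row 1: fits
  row 2: fits
  row 3: fits
  row 4: blocked -> lock at row 3

Answer: 3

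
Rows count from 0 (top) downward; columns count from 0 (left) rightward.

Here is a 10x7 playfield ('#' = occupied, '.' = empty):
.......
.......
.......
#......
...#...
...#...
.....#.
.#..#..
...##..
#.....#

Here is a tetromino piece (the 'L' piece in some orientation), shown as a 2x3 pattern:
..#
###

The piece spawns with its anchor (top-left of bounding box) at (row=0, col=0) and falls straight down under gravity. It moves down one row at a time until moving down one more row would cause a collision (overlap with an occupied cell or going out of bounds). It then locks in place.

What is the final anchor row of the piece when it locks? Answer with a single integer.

Spawn at (row=0, col=0). Try each row:
  row 0: fits
  row 1: fits
  row 2: blocked -> lock at row 1

Answer: 1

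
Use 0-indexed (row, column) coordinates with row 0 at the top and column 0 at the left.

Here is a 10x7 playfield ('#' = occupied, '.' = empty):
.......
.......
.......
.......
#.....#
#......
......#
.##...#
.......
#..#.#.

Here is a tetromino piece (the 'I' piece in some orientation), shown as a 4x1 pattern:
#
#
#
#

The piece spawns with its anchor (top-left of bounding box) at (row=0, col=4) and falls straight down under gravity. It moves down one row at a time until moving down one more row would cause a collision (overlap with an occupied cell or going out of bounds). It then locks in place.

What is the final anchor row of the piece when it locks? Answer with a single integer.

Answer: 6

Derivation:
Spawn at (row=0, col=4). Try each row:
  row 0: fits
  row 1: fits
  row 2: fits
  row 3: fits
  row 4: fits
  row 5: fits
  row 6: fits
  row 7: blocked -> lock at row 6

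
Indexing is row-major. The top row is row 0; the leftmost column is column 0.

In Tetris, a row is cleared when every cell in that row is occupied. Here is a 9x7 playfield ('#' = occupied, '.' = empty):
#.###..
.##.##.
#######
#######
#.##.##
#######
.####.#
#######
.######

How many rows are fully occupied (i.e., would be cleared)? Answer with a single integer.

Check each row:
  row 0: 3 empty cells -> not full
  row 1: 3 empty cells -> not full
  row 2: 0 empty cells -> FULL (clear)
  row 3: 0 empty cells -> FULL (clear)
  row 4: 2 empty cells -> not full
  row 5: 0 empty cells -> FULL (clear)
  row 6: 2 empty cells -> not full
  row 7: 0 empty cells -> FULL (clear)
  row 8: 1 empty cell -> not full
Total rows cleared: 4

Answer: 4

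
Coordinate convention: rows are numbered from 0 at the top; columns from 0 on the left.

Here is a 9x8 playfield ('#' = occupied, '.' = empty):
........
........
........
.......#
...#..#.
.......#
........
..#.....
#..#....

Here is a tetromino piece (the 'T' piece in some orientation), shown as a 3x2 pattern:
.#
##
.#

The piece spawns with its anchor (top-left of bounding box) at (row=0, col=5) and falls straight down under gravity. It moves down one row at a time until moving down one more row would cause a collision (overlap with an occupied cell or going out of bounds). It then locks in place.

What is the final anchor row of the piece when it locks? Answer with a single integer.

Spawn at (row=0, col=5). Try each row:
  row 0: fits
  row 1: fits
  row 2: blocked -> lock at row 1

Answer: 1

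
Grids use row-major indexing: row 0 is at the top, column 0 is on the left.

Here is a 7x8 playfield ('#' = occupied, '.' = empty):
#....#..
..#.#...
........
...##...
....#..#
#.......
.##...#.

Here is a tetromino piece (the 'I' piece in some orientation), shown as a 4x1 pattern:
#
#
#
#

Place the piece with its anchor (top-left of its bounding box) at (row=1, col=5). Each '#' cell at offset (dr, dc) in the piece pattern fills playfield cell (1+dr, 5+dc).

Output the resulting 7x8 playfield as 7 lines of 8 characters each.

Fill (1+0,5+0) = (1,5)
Fill (1+1,5+0) = (2,5)
Fill (1+2,5+0) = (3,5)
Fill (1+3,5+0) = (4,5)

Answer: #....#..
..#.##..
.....#..
...###..
....##.#
#.......
.##...#.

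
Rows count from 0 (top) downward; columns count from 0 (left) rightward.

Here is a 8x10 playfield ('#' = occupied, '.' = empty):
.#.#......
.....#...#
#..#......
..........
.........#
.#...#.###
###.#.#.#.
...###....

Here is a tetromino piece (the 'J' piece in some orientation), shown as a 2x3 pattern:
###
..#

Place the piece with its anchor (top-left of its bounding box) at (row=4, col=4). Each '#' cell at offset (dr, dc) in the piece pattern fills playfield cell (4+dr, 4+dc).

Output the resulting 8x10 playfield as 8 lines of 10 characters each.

Answer: .#.#......
.....#...#
#..#......
..........
....###..#
.#...#####
###.#.#.#.
...###....

Derivation:
Fill (4+0,4+0) = (4,4)
Fill (4+0,4+1) = (4,5)
Fill (4+0,4+2) = (4,6)
Fill (4+1,4+2) = (5,6)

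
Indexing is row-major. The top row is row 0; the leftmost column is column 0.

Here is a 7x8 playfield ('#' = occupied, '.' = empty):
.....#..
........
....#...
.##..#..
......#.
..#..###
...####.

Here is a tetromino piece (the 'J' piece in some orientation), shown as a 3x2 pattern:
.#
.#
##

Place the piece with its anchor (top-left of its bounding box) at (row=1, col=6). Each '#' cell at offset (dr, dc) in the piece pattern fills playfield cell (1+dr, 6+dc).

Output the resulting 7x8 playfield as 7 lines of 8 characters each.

Answer: .....#..
.......#
....#..#
.##..###
......#.
..#..###
...####.

Derivation:
Fill (1+0,6+1) = (1,7)
Fill (1+1,6+1) = (2,7)
Fill (1+2,6+0) = (3,6)
Fill (1+2,6+1) = (3,7)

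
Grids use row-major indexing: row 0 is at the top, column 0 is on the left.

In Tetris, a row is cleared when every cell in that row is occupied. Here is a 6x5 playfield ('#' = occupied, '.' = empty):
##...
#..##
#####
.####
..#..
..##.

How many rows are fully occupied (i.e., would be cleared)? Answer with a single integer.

Check each row:
  row 0: 3 empty cells -> not full
  row 1: 2 empty cells -> not full
  row 2: 0 empty cells -> FULL (clear)
  row 3: 1 empty cell -> not full
  row 4: 4 empty cells -> not full
  row 5: 3 empty cells -> not full
Total rows cleared: 1

Answer: 1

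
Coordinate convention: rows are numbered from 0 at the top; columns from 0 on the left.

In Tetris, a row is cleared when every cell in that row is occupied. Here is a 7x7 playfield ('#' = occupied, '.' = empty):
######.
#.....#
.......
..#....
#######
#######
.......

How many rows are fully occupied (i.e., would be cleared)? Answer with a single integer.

Check each row:
  row 0: 1 empty cell -> not full
  row 1: 5 empty cells -> not full
  row 2: 7 empty cells -> not full
  row 3: 6 empty cells -> not full
  row 4: 0 empty cells -> FULL (clear)
  row 5: 0 empty cells -> FULL (clear)
  row 6: 7 empty cells -> not full
Total rows cleared: 2

Answer: 2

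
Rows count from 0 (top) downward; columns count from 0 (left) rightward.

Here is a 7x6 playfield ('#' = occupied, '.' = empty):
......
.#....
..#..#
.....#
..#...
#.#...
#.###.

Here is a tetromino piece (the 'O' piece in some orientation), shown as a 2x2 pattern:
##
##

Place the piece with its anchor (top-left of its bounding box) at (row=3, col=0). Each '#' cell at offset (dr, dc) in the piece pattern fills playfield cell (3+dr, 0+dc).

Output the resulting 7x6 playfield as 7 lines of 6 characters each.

Answer: ......
.#....
..#..#
##...#
###...
#.#...
#.###.

Derivation:
Fill (3+0,0+0) = (3,0)
Fill (3+0,0+1) = (3,1)
Fill (3+1,0+0) = (4,0)
Fill (3+1,0+1) = (4,1)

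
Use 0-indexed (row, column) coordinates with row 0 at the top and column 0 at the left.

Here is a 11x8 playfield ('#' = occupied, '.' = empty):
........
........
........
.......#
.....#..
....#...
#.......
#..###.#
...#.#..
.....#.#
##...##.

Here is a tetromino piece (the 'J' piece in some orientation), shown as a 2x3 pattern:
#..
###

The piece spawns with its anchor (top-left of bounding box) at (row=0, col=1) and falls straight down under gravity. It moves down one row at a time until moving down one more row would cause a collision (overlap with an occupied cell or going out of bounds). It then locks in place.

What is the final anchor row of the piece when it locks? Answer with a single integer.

Spawn at (row=0, col=1). Try each row:
  row 0: fits
  row 1: fits
  row 2: fits
  row 3: fits
  row 4: fits
  row 5: fits
  row 6: blocked -> lock at row 5

Answer: 5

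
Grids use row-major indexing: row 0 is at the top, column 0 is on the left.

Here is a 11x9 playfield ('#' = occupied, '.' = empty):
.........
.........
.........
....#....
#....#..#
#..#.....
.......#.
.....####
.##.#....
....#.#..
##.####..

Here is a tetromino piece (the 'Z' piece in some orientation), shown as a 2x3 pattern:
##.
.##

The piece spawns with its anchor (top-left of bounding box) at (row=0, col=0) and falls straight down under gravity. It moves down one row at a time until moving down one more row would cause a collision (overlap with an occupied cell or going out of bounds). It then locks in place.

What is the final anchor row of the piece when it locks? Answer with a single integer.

Answer: 3

Derivation:
Spawn at (row=0, col=0). Try each row:
  row 0: fits
  row 1: fits
  row 2: fits
  row 3: fits
  row 4: blocked -> lock at row 3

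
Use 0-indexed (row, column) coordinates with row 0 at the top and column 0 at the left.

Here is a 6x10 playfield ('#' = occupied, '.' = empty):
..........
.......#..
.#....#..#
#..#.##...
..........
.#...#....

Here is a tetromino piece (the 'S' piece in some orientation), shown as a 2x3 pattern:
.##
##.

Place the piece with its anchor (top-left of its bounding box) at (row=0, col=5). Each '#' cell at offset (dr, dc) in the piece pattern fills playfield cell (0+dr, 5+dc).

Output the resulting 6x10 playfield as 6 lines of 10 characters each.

Answer: ......##..
.....###..
.#....#..#
#..#.##...
..........
.#...#....

Derivation:
Fill (0+0,5+1) = (0,6)
Fill (0+0,5+2) = (0,7)
Fill (0+1,5+0) = (1,5)
Fill (0+1,5+1) = (1,6)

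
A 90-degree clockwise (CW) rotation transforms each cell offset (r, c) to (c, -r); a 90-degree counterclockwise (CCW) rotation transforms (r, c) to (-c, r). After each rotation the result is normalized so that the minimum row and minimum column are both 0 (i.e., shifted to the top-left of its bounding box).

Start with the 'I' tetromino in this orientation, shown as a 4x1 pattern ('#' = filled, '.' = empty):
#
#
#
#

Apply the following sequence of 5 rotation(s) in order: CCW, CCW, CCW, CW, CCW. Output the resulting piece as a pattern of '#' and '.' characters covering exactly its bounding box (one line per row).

Answer: ####

Derivation:
Start:
#
#
#
#
After rotation 1 (CCW):
####
After rotation 2 (CCW):
#
#
#
#
After rotation 3 (CCW):
####
After rotation 4 (CW):
#
#
#
#
After rotation 5 (CCW):
####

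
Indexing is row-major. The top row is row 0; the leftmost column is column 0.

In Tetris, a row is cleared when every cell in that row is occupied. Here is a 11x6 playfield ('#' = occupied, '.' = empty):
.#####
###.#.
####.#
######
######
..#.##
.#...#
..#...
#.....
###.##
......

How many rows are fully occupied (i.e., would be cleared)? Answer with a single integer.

Check each row:
  row 0: 1 empty cell -> not full
  row 1: 2 empty cells -> not full
  row 2: 1 empty cell -> not full
  row 3: 0 empty cells -> FULL (clear)
  row 4: 0 empty cells -> FULL (clear)
  row 5: 3 empty cells -> not full
  row 6: 4 empty cells -> not full
  row 7: 5 empty cells -> not full
  row 8: 5 empty cells -> not full
  row 9: 1 empty cell -> not full
  row 10: 6 empty cells -> not full
Total rows cleared: 2

Answer: 2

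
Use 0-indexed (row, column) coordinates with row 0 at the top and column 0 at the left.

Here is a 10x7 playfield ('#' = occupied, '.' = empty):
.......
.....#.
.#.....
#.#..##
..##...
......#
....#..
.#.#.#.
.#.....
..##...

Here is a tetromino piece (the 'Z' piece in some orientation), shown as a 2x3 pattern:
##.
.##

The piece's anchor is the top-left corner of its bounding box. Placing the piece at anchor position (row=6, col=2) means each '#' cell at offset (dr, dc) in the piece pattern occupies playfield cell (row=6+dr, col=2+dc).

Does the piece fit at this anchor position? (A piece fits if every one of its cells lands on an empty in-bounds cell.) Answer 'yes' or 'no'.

Check each piece cell at anchor (6, 2):
  offset (0,0) -> (6,2): empty -> OK
  offset (0,1) -> (6,3): empty -> OK
  offset (1,1) -> (7,3): occupied ('#') -> FAIL
  offset (1,2) -> (7,4): empty -> OK
All cells valid: no

Answer: no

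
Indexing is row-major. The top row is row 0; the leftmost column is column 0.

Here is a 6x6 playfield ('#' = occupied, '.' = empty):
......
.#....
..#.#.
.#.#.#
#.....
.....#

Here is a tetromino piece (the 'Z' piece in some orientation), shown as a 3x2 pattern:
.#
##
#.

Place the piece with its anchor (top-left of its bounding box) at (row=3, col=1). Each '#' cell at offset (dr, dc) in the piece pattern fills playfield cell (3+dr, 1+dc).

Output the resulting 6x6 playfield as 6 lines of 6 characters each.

Answer: ......
.#....
..#.#.
.###.#
###...
.#...#

Derivation:
Fill (3+0,1+1) = (3,2)
Fill (3+1,1+0) = (4,1)
Fill (3+1,1+1) = (4,2)
Fill (3+2,1+0) = (5,1)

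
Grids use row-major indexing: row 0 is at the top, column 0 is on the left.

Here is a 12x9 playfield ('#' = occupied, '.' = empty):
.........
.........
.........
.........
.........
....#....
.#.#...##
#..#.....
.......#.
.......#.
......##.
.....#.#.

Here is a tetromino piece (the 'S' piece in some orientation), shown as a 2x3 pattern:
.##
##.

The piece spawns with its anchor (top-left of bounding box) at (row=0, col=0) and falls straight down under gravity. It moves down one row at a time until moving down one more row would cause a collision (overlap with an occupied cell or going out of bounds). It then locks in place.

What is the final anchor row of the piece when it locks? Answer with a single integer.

Answer: 4

Derivation:
Spawn at (row=0, col=0). Try each row:
  row 0: fits
  row 1: fits
  row 2: fits
  row 3: fits
  row 4: fits
  row 5: blocked -> lock at row 4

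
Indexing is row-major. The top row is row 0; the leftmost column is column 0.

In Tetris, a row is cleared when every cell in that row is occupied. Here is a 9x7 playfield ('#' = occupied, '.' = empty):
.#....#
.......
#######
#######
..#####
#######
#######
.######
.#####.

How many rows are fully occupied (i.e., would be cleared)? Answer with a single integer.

Answer: 4

Derivation:
Check each row:
  row 0: 5 empty cells -> not full
  row 1: 7 empty cells -> not full
  row 2: 0 empty cells -> FULL (clear)
  row 3: 0 empty cells -> FULL (clear)
  row 4: 2 empty cells -> not full
  row 5: 0 empty cells -> FULL (clear)
  row 6: 0 empty cells -> FULL (clear)
  row 7: 1 empty cell -> not full
  row 8: 2 empty cells -> not full
Total rows cleared: 4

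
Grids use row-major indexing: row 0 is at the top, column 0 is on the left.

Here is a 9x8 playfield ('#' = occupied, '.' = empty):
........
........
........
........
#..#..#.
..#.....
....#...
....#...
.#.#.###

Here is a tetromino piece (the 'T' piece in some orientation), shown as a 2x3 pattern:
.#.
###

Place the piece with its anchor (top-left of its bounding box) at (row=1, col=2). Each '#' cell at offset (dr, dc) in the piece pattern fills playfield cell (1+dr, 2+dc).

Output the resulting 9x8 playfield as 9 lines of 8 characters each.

Answer: ........
...#....
..###...
........
#..#..#.
..#.....
....#...
....#...
.#.#.###

Derivation:
Fill (1+0,2+1) = (1,3)
Fill (1+1,2+0) = (2,2)
Fill (1+1,2+1) = (2,3)
Fill (1+1,2+2) = (2,4)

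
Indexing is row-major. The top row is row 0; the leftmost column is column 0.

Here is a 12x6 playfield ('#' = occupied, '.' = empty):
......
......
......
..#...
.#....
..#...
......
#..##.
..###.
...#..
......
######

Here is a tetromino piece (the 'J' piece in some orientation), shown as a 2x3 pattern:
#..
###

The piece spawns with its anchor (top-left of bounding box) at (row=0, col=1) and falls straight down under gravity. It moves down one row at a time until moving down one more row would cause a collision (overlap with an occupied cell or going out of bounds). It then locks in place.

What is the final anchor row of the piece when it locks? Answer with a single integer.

Answer: 1

Derivation:
Spawn at (row=0, col=1). Try each row:
  row 0: fits
  row 1: fits
  row 2: blocked -> lock at row 1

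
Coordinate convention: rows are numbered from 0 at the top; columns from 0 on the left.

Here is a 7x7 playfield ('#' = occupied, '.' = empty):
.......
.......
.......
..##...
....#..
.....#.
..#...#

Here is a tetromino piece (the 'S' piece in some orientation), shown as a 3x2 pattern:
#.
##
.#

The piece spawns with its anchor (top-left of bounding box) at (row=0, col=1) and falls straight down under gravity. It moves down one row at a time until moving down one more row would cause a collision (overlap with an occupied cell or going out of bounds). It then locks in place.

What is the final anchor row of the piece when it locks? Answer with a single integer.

Spawn at (row=0, col=1). Try each row:
  row 0: fits
  row 1: blocked -> lock at row 0

Answer: 0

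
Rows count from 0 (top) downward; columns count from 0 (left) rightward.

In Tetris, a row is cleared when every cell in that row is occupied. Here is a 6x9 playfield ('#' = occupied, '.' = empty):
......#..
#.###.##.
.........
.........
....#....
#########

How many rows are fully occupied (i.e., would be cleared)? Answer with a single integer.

Check each row:
  row 0: 8 empty cells -> not full
  row 1: 3 empty cells -> not full
  row 2: 9 empty cells -> not full
  row 3: 9 empty cells -> not full
  row 4: 8 empty cells -> not full
  row 5: 0 empty cells -> FULL (clear)
Total rows cleared: 1

Answer: 1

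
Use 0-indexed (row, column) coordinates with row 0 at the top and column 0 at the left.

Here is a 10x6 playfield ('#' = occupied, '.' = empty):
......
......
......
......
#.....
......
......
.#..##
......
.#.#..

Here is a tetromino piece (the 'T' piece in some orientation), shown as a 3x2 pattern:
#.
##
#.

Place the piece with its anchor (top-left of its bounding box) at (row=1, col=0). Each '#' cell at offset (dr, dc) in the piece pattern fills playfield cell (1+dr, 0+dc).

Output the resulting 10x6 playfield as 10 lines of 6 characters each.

Fill (1+0,0+0) = (1,0)
Fill (1+1,0+0) = (2,0)
Fill (1+1,0+1) = (2,1)
Fill (1+2,0+0) = (3,0)

Answer: ......
#.....
##....
#.....
#.....
......
......
.#..##
......
.#.#..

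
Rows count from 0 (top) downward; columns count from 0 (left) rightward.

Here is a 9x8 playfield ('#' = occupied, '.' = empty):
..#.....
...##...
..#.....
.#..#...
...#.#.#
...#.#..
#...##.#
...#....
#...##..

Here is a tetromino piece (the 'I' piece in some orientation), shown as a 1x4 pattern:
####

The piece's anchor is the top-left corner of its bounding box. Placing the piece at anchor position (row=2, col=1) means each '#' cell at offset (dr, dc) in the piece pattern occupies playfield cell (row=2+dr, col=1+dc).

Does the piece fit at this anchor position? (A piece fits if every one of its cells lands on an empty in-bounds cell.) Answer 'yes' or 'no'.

Answer: no

Derivation:
Check each piece cell at anchor (2, 1):
  offset (0,0) -> (2,1): empty -> OK
  offset (0,1) -> (2,2): occupied ('#') -> FAIL
  offset (0,2) -> (2,3): empty -> OK
  offset (0,3) -> (2,4): empty -> OK
All cells valid: no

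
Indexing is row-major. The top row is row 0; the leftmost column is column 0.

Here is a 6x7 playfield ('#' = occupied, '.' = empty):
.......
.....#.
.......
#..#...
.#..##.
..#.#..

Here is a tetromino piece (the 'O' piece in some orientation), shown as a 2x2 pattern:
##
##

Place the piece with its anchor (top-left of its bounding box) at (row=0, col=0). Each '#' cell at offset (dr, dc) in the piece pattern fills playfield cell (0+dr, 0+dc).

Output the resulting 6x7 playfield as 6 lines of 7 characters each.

Fill (0+0,0+0) = (0,0)
Fill (0+0,0+1) = (0,1)
Fill (0+1,0+0) = (1,0)
Fill (0+1,0+1) = (1,1)

Answer: ##.....
##...#.
.......
#..#...
.#..##.
..#.#..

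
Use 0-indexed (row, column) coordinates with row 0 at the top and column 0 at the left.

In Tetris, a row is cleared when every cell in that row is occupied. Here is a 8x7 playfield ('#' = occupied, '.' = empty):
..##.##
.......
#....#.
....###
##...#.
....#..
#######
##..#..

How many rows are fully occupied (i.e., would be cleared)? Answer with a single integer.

Check each row:
  row 0: 3 empty cells -> not full
  row 1: 7 empty cells -> not full
  row 2: 5 empty cells -> not full
  row 3: 4 empty cells -> not full
  row 4: 4 empty cells -> not full
  row 5: 6 empty cells -> not full
  row 6: 0 empty cells -> FULL (clear)
  row 7: 4 empty cells -> not full
Total rows cleared: 1

Answer: 1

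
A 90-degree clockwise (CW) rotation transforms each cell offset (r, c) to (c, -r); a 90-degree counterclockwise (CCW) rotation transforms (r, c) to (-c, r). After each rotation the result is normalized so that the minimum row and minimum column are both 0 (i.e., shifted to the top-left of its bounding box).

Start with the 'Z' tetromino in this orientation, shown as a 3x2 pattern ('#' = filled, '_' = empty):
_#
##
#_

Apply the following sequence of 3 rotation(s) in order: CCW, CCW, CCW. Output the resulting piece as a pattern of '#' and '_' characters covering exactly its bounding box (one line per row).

Start:
_#
##
#_
After rotation 1 (CCW):
##_
_##
After rotation 2 (CCW):
_#
##
#_
After rotation 3 (CCW):
##_
_##

Answer: ##_
_##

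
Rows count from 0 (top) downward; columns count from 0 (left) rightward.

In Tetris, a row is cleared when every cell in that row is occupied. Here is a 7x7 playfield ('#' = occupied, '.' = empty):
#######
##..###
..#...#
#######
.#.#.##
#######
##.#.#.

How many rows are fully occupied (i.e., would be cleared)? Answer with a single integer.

Answer: 3

Derivation:
Check each row:
  row 0: 0 empty cells -> FULL (clear)
  row 1: 2 empty cells -> not full
  row 2: 5 empty cells -> not full
  row 3: 0 empty cells -> FULL (clear)
  row 4: 3 empty cells -> not full
  row 5: 0 empty cells -> FULL (clear)
  row 6: 3 empty cells -> not full
Total rows cleared: 3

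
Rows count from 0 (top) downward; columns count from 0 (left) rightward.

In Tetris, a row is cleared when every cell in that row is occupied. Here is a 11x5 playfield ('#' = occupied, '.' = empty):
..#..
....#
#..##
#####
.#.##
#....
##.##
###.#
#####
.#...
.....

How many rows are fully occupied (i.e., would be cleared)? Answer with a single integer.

Check each row:
  row 0: 4 empty cells -> not full
  row 1: 4 empty cells -> not full
  row 2: 2 empty cells -> not full
  row 3: 0 empty cells -> FULL (clear)
  row 4: 2 empty cells -> not full
  row 5: 4 empty cells -> not full
  row 6: 1 empty cell -> not full
  row 7: 1 empty cell -> not full
  row 8: 0 empty cells -> FULL (clear)
  row 9: 4 empty cells -> not full
  row 10: 5 empty cells -> not full
Total rows cleared: 2

Answer: 2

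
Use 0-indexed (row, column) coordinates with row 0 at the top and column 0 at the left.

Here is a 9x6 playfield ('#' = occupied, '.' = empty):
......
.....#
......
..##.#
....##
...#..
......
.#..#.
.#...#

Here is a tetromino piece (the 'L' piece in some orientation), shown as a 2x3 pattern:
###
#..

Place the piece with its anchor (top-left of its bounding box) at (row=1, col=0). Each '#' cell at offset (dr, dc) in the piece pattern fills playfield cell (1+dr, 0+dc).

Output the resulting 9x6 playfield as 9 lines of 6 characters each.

Fill (1+0,0+0) = (1,0)
Fill (1+0,0+1) = (1,1)
Fill (1+0,0+2) = (1,2)
Fill (1+1,0+0) = (2,0)

Answer: ......
###..#
#.....
..##.#
....##
...#..
......
.#..#.
.#...#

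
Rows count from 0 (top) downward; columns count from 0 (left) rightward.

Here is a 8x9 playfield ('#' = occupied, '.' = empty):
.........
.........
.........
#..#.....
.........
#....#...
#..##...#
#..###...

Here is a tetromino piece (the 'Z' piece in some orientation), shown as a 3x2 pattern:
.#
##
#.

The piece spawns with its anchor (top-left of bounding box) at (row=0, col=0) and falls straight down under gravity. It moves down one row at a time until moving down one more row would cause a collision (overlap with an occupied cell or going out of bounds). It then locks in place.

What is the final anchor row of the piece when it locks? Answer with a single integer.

Answer: 0

Derivation:
Spawn at (row=0, col=0). Try each row:
  row 0: fits
  row 1: blocked -> lock at row 0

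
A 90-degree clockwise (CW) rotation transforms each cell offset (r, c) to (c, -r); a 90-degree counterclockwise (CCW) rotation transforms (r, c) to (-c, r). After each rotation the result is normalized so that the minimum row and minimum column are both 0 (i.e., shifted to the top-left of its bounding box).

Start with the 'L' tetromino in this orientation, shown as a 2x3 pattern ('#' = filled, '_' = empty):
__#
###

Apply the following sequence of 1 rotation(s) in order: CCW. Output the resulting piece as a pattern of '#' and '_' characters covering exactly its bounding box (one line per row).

Start:
__#
###
After rotation 1 (CCW):
##
_#
_#

Answer: ##
_#
_#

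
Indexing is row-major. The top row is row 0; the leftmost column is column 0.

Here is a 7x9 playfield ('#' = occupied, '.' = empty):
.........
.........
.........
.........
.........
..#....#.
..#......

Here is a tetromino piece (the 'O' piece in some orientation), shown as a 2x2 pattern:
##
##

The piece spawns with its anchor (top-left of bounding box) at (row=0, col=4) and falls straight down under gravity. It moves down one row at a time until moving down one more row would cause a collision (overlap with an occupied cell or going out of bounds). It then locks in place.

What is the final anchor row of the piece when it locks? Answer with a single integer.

Spawn at (row=0, col=4). Try each row:
  row 0: fits
  row 1: fits
  row 2: fits
  row 3: fits
  row 4: fits
  row 5: fits
  row 6: blocked -> lock at row 5

Answer: 5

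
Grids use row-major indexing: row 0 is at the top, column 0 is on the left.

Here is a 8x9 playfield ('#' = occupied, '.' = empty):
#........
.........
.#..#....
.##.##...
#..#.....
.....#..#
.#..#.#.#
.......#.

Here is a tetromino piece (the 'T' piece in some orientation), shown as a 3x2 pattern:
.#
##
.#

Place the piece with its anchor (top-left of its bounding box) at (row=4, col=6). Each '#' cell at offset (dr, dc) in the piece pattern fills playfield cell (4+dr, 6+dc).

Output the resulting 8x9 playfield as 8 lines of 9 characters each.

Answer: #........
.........
.#..#....
.##.##...
#..#...#.
.....####
.#..#.###
.......#.

Derivation:
Fill (4+0,6+1) = (4,7)
Fill (4+1,6+0) = (5,6)
Fill (4+1,6+1) = (5,7)
Fill (4+2,6+1) = (6,7)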